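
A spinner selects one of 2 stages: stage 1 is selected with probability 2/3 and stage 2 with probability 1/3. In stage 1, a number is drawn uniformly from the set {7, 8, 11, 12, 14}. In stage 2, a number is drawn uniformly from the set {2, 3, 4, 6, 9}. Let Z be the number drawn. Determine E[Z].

128/15

E[Z | stage 1] = (7+8+11+12+14)/5 = 52/5.
E[Z | stage 2] = (2+3+4+6+9)/5 = 24/5.
By the law of total expectation,
E[Z] = (2/3)·(52/5) + (1/3)·(24/5) = 128/15.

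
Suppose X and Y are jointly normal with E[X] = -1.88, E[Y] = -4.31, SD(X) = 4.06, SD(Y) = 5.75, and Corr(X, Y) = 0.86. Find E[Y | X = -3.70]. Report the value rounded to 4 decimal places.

-6.5267

For a bivariate normal, E[Y | X=x] = μ_Y + ρ·(σ_Y/σ_X)·(x − μ_X).
E[Y | X=-3.70] = -4.31 + (0.86)·(5.75/4.06)·(-3.70 − (-1.88)) = -4.31 + (1.21798)·(-1.82) = -6.5267.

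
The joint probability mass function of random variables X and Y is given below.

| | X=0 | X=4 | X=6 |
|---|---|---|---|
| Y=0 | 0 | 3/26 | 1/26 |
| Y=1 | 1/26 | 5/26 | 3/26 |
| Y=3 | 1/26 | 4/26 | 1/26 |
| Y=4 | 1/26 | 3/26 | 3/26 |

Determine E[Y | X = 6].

9/4

P(X = 6) = 4/13.
Σ Y·P over the event = 0·(1/26) + 1·(3/26) + 3·(1/26) + 4·(3/26) = 9/13.
E[Y | X = 6] = (9/13) / (4/13) = 9/4.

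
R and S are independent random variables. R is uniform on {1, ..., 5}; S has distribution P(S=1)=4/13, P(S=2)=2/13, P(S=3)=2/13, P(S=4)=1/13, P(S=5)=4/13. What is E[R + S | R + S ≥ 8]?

P(R + S ≥ 8) = 16/65.
Summing (R+S)·P(x,y) over outcomes with R + S ≥ 8 gives 141/65.
E[R + S | R + S ≥ 8] = (141/65) / (16/65) = 141/16.

141/16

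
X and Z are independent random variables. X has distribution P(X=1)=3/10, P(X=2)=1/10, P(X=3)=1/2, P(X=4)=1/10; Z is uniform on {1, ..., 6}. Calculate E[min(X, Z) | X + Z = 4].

10/9

P(X + Z = 4) = 3/20.
Summing min(X,Z)·P(x,y) over outcomes with X + Z = 4 gives 1/6.
E[min(X, Z) | X + Z = 4] = (1/6) / (3/20) = 10/9.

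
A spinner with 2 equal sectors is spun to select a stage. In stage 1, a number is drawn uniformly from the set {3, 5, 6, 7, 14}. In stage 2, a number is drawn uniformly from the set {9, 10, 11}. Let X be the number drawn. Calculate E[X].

E[X | stage 1] = (3+5+6+7+14)/5 = 7.
E[X | stage 2] = (9+10+11)/3 = 10.
E[X] = (1/2)·(7) + (1/2)·(10) = 17/2.

17/2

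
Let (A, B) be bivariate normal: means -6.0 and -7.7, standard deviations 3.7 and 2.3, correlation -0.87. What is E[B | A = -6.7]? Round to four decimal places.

The regression of B on A has slope ρ·σ_B/σ_A and passes through (μ_A, μ_B).
E[B | A=-6.7] = -7.7 + (-0.87)·(2.3/3.7)·(-6.7 − (-6.0)) = -7.7 + (-0.54081)·(-0.7) = -7.3214.

-7.3214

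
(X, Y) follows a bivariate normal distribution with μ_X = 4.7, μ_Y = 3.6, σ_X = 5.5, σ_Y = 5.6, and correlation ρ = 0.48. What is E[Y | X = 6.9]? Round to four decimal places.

4.6752

The regression of Y on X has slope ρ·σ_Y/σ_X and passes through (μ_X, μ_Y).
E[Y | X=6.9] = 3.6 + (0.48)·(5.6/5.5)·(6.9 − (4.7)) = 3.6 + (0.48873)·(2.2) = 4.6752.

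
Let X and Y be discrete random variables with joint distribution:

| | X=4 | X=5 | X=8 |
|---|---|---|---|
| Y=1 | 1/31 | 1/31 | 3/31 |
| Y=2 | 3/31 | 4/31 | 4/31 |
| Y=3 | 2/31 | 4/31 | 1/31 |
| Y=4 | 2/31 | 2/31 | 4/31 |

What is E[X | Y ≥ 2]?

P(Y ≥ 2) = 26/31.
Summing X·P(X=x,Y=y) over the conditioning event gives 150/31.
E[X | Y ≥ 2] = (150/31) / (26/31) = 75/13.

75/13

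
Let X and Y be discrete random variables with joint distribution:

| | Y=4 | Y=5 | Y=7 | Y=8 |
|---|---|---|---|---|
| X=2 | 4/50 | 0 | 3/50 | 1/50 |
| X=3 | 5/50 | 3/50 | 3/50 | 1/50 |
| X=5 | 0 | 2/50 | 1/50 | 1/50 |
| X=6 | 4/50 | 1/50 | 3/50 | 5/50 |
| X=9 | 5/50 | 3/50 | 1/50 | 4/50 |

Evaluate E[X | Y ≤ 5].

P(Y ≤ 5) = 27/50.
Σ X·P over the event = 2·(4/50) + 3·(5/50) + 3·(3/50) + 5·(2/50) + 6·(4/50) + 6·(1/50) + 9·(5/50) + 9·(3/50) = 72/25.
E[X | Y ≤ 5] = (72/25) / (27/50) = 16/3.

16/3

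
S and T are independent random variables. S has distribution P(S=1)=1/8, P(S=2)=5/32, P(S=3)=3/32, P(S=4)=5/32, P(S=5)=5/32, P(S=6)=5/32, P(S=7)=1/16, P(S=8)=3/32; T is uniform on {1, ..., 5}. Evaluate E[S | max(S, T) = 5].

4

P(max(S, T) = 5) = 21/80.
Summing S·P(x,y) over outcomes with max(S, T) = 5 gives 21/20.
E[S | max(S, T) = 5] = (21/20) / (21/80) = 4.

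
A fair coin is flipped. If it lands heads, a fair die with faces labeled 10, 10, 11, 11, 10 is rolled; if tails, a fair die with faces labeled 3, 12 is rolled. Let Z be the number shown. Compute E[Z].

179/20

E[Z | heads] = (10+10+11+11+10)/5 = 52/5.
E[Z | tails] = (3+12)/2 = 15/2.
E[Z] = (1/2)·(52/5) + (1/2)·(15/2) = 179/20.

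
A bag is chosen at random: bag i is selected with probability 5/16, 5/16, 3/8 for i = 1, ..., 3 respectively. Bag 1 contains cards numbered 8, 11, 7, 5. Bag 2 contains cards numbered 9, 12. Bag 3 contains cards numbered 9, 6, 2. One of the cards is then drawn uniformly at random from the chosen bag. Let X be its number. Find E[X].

501/64

E[X | bag 1] = (8+11+7+5)/4 = 31/4.
E[X | bag 2] = (9+12)/2 = 21/2.
E[X | bag 3] = (9+6+2)/3 = 17/3.
E[X] = (5/16)·(31/4) + (5/16)·(21/2) + (3/8)·(17/3) = 501/64.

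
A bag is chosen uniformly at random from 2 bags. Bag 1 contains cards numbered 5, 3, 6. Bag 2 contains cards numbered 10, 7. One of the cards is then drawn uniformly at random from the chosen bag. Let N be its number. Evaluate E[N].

79/12

E[N | bag 1] = (5+3+6)/3 = 14/3.
E[N | bag 2] = (10+7)/2 = 17/2.
E[N] = (1/2)·(14/3) + (1/2)·(17/2) = 79/12.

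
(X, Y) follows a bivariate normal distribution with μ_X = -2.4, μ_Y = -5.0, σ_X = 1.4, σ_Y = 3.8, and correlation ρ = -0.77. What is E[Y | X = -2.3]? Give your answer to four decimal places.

For a bivariate normal, E[Y | X=x] = μ_Y + ρ·(σ_Y/σ_X)·(x − μ_X).
E[Y | X=-2.3] = -5.0 + (-0.77)·(3.8/1.4)·(-2.3 − (-2.4)) = -5.0 + (-2.09)·(0.1) = -5.2090.

-5.2090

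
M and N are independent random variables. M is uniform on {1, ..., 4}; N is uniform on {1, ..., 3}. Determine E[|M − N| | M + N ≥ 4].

Outcomes with M + N ≥ 4: (1,3), (2,2), (2,3), (3,1), (3,2), (3,3), (4,1), (4,2), (4,3), each with probability 1/12.
E[|M − N| | M + N ≥ 4] = (2 + 0 + 1 + 2 + 1 + 0 + 3 + 2 + 1) / 9 = 4/3.

4/3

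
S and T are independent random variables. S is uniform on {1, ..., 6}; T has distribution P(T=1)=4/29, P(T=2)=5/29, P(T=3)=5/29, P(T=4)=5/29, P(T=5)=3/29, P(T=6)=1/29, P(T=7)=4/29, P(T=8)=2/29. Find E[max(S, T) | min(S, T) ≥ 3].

28/5

P(min(S, T) ≥ 3) = 40/87.
Summing max(S,T)·P(x,y) over outcomes with min(S, T) ≥ 3 gives 224/87.
E[max(S, T) | min(S, T) ≥ 3] = (224/87) / (40/87) = 28/5.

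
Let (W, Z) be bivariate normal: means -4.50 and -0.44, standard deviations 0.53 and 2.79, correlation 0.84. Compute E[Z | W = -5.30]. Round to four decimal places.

-3.9775

The regression of Z on W has slope ρ·σ_Z/σ_W and passes through (μ_W, μ_Z).
E[Z | W=-5.30] = -0.44 + (0.84)·(2.79/0.53)·(-5.30 − (-4.50)) = -0.44 + (4.4219)·(-0.8) = -3.9775.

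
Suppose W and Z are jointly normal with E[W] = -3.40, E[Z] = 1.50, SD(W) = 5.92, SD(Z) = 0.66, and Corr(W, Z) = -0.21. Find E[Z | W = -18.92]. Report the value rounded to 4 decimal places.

E[Z | W=x] = μ_Z + ρ(σ_Z/σ_W)(x − μ_W) for jointly normal variables.
E[Z | W=-18.92] = 1.50 + (-0.21)·(0.66/5.92)·(-18.92 − (-3.40)) = 1.50 + (-0.023412)·(-15.52) = 1.8634.

1.8634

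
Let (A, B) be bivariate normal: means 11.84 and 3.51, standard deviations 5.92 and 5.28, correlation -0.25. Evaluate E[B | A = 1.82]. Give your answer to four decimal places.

5.7442

For a bivariate normal, E[B | A=x] = μ_B + ρ·(σ_B/σ_A)·(x − μ_A).
E[B | A=1.82] = 3.51 + (-0.25)·(5.28/5.92)·(1.82 − (11.84)) = 3.51 + (-0.22297)·(-10.02) = 5.7442.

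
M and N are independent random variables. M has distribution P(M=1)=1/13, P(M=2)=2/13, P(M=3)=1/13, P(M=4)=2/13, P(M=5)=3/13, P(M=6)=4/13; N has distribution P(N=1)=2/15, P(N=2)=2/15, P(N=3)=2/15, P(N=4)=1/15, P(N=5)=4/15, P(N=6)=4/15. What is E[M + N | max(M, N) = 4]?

56/9

P(max(M, N) = 4) = 6/65.
Summing (M+N)·P(x,y) over outcomes with max(M, N) = 4 gives 112/195.
E[M + N | max(M, N) = 4] = (112/195) / (6/65) = 56/9.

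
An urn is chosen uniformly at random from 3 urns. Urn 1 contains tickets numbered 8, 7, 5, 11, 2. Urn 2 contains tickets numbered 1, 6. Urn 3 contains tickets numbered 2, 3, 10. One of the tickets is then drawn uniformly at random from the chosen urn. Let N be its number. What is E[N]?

E[N | urn 1] = (8+7+5+11+2)/5 = 33/5.
E[N | urn 2] = (1+6)/2 = 7/2.
E[N | urn 3] = (2+3+10)/3 = 5.
E[N] = (1/3)·(33/5) + (1/3)·(7/2) + (1/3)·(5) = 151/30.

151/30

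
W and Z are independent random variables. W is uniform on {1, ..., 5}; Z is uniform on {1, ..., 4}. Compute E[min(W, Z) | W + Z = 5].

3/2

P(W + Z = 5) = 1/5.
Summing min(W,Z)·P(x,y) over outcomes with W + Z = 5 gives 3/10.
E[min(W, Z) | W + Z = 5] = (3/10) / (1/5) = 3/2.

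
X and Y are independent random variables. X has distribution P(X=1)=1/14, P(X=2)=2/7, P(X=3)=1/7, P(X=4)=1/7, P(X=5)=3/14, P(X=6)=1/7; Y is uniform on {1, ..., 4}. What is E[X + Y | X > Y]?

P(X > Y) = 17/28.
Summing (X+Y)·P(x,y) over outcomes with X > Y gives 4.
E[X + Y | X > Y] = (4) / (17/28) = 112/17.

112/17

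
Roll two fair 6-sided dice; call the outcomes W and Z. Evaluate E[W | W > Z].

14/3

P(W > Z) = 5/12.
Summing W·P(x,y) over outcomes with W > Z gives 35/18.
E[W | W > Z] = (35/18) / (5/12) = 14/3.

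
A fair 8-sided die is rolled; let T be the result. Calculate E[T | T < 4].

2

Given T < 4, T is equally likely to be any of {1, 2, 3}.
E[T | T < 4] = (1 + 2 + 3) / 3 = 2.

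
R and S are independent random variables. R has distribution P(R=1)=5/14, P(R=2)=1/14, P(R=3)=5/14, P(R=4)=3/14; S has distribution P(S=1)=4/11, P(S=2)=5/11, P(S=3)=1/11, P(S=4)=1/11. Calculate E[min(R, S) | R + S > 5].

P(R + S > 5) = 16/77.
Summing min(R,S)·P(x,y) over outcomes with R + S > 5 gives 83/154.
E[min(R, S) | R + S > 5] = (83/154) / (16/77) = 83/32.

83/32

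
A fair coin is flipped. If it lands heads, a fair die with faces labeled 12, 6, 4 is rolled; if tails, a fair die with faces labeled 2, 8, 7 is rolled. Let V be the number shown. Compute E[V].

13/2

E[V | heads] = (12+6+4)/3 = 22/3.
E[V | tails] = (2+8+7)/3 = 17/3.
By the law of total expectation,
E[V] = (1/2)·(22/3) + (1/2)·(17/3) = 13/2.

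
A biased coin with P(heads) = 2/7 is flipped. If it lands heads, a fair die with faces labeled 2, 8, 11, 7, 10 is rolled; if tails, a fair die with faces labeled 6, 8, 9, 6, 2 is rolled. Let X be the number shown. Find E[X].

E[X | heads] = (2+8+11+7+10)/5 = 38/5.
E[X | tails] = (6+8+9+6+2)/5 = 31/5.
E[X] = (2/7)·(38/5) + (5/7)·(31/5) = 33/5.

33/5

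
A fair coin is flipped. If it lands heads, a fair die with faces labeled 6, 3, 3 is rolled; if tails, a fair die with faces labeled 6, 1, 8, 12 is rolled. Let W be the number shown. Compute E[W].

E[W | heads] = (6+3+3)/3 = 4.
E[W | tails] = (6+1+8+12)/4 = 27/4.
By the law of total expectation,
E[W] = (1/2)·(4) + (1/2)·(27/4) = 43/8.

43/8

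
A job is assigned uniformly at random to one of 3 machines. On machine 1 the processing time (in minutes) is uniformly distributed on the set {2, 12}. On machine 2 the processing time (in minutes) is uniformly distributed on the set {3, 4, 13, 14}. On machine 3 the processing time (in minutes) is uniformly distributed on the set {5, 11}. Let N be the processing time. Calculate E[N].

47/6

E[N | machine 1] = (2+12)/2 = 7.
E[N | machine 2] = (3+4+13+14)/4 = 17/2.
E[N | machine 3] = (5+11)/2 = 8.
By the law of total expectation,
E[N] = (1/3)·(7) + (1/3)·(17/2) + (1/3)·(8) = 47/6.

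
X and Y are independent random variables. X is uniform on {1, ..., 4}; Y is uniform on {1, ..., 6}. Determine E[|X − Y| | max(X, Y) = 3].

Outcomes with max(X, Y) = 3: (1,3), (2,3), (3,1), (3,2), (3,3), each with probability 1/24.
E[|X − Y| | max(X, Y) = 3] = (2 + 1 + 2 + 1 + 0) / 5 = 6/5.

6/5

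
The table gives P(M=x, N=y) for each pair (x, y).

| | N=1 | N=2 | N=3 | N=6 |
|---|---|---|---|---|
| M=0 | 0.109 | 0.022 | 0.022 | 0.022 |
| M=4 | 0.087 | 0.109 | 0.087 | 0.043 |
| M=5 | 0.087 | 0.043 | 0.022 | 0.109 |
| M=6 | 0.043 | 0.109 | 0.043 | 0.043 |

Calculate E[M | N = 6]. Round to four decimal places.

4.4931

P(N = 6) = 0.217.
Σ M·P over the event = 0·(0.022) + 4·(0.043) + 5·(0.109) + 6·(0.043) = 0.975.
E[M | N = 6] = (0.975) / (0.217) = 4.4931.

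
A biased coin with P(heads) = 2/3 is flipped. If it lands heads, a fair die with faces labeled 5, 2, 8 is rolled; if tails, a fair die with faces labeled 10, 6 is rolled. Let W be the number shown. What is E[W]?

E[W | heads] = (5+2+8)/3 = 5.
E[W | tails] = (10+6)/2 = 8.
By the law of total expectation,
E[W] = (2/3)·(5) + (1/3)·(8) = 6.

6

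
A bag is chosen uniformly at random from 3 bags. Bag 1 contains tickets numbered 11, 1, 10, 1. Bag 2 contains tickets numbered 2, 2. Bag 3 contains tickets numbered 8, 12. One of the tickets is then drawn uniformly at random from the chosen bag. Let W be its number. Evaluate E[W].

E[W | bag 1] = (11+1+10+1)/4 = 23/4.
E[W | bag 2] = (2+2)/2 = 2.
E[W | bag 3] = (8+12)/2 = 10.
By the law of total expectation,
E[W] = (1/3)·(23/4) + (1/3)·(2) + (1/3)·(10) = 71/12.

71/12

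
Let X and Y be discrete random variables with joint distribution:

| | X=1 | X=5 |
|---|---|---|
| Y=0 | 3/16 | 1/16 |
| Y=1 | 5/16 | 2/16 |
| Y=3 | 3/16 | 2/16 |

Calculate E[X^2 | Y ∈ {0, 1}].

83/11

P(Y ∈ {0, 1}) = 11/16.
Σ X^2·P over the event = 1·(3/16) + 1·(5/16) + 25·(1/16) + 25·(2/16) = 83/16.
E[X^2 | Y ∈ {0, 1}] = (83/16) / (11/16) = 83/11.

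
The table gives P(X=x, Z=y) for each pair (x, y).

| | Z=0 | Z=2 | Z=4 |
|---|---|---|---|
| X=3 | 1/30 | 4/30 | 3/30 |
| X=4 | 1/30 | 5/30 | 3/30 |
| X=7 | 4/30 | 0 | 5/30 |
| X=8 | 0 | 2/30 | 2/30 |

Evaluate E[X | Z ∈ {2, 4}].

5

P(Z ∈ {2, 4}) = 4/5.
Summing X·P(X=x,Z=y) over the conditioning event gives 4.
E[X | Z ∈ {2, 4}] = (4) / (4/5) = 5.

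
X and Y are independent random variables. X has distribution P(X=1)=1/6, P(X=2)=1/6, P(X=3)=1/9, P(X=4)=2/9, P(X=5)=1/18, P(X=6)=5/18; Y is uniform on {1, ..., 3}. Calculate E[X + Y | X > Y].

P(X > Y) = 37/54.
Summing (X+Y)·P(x,y) over outcomes with X > Y gives 40/9.
E[X + Y | X > Y] = (40/9) / (37/54) = 240/37.

240/37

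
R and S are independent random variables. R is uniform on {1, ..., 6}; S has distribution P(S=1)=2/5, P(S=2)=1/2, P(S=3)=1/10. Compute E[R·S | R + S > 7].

93/7

P(R + S > 7) = 7/60.
Summing RS·P(x,y) over outcomes with R + S > 7 gives 31/20.
E[R·S | R + S > 7] = (31/20) / (7/60) = 93/7.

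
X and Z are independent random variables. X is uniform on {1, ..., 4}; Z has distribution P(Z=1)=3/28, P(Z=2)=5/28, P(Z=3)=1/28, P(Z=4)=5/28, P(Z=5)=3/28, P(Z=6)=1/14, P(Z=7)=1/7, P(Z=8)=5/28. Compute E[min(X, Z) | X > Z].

8/5

P(X > Z) = 5/28.
Summing min(X,Z)·P(x,y) over outcomes with X > Z gives 2/7.
E[min(X, Z) | X > Z] = (2/7) / (5/28) = 8/5.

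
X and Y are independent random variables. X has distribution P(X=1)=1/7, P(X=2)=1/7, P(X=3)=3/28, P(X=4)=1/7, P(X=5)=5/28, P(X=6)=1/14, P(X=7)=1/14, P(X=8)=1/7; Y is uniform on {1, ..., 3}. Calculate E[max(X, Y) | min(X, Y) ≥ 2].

P(min(X, Y) ≥ 2) = 4/7.
Summing max(X,Y)·P(x,y) over outcomes with min(X, Y) ≥ 2 gives 59/21.
E[max(X, Y) | min(X, Y) ≥ 2] = (59/21) / (4/7) = 59/12.

59/12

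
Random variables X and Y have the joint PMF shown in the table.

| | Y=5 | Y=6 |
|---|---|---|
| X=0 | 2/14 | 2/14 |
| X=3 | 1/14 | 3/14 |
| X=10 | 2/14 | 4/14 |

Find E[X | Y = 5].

23/5

P(Y = 5) = 5/14.
Σ X·P over the event = 0·(2/14) + 3·(1/14) + 10·(2/14) = 23/14.
E[X | Y = 5] = (23/14) / (5/14) = 23/5.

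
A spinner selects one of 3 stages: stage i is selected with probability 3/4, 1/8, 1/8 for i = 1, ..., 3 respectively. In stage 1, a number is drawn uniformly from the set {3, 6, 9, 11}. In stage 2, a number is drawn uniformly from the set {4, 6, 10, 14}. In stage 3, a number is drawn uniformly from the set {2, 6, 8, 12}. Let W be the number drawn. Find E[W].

E[W | stage 1] = (3+6+9+11)/4 = 29/4.
E[W | stage 2] = (4+6+10+14)/4 = 17/2.
E[W | stage 3] = (2+6+8+12)/4 = 7.
By the law of total expectation,
E[W] = (3/4)·(29/4) + (1/8)·(17/2) + (1/8)·(7) = 59/8.

59/8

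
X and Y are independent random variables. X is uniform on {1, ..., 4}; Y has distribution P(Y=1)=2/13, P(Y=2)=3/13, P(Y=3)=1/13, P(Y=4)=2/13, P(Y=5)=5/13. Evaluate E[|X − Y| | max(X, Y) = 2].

P(max(X, Y) = 2) = 2/13.
Summing |X−Y|·P(x,y) over outcomes with max(X, Y) = 2 gives 5/52.
E[|X − Y| | max(X, Y) = 2] = (5/52) / (2/13) = 5/8.

5/8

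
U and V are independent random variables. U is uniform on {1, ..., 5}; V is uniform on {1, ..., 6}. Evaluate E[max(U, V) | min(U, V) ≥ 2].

P(min(U, V) ≥ 2) = 2/3.
Summing max(U,V)·P(x,y) over outcomes with min(U, V) ≥ 2 gives 3.
E[max(U, V) | min(U, V) ≥ 2] = (3) / (2/3) = 9/2.

9/2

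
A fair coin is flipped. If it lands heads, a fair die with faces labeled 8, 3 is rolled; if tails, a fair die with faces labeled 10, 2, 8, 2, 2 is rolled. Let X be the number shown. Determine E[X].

103/20

E[X | heads] = (8+3)/2 = 11/2.
E[X | tails] = (10+2+8+2+2)/5 = 24/5.
E[X] = (1/2)·(11/2) + (1/2)·(24/5) = 103/20.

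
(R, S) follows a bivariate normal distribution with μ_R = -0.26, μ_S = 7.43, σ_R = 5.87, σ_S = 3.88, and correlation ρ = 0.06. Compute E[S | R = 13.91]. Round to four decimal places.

7.9920

For a bivariate normal, E[S | R=x] = μ_S + ρ·(σ_S/σ_R)·(x − μ_R).
E[S | R=13.91] = 7.43 + (0.06)·(3.88/5.87)·(13.91 − (-0.26)) = 7.43 + (0.039659)·(14.17) = 7.9920.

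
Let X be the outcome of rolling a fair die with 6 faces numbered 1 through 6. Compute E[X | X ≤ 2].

3/2

Given X ≤ 2, X is equally likely to be any of {1, 2}.
E[X | X ≤ 2] = (1 + 2) / 2 = 3/2.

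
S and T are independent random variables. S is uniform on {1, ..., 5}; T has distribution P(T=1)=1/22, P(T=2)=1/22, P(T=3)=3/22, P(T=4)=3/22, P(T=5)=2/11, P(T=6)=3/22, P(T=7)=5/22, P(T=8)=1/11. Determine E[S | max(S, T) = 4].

50/17

P(max(S, T) = 4) = 17/110.
Summing S·P(x,y) over outcomes with max(S, T) = 4 gives 5/11.
E[S | max(S, T) = 4] = (5/11) / (17/110) = 50/17.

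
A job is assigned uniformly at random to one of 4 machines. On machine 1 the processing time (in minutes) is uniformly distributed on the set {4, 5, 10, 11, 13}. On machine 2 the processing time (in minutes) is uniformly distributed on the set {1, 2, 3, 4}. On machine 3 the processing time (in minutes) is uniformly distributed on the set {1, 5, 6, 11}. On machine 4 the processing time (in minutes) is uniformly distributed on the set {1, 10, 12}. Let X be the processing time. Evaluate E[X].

1471/240

E[X | machine 1] = (4+5+10+11+13)/5 = 43/5.
E[X | machine 2] = (1+2+3+4)/4 = 5/2.
E[X | machine 3] = (1+5+6+11)/4 = 23/4.
E[X | machine 4] = (1+10+12)/3 = 23/3.
E[X] = (1/4)·(43/5) + (1/4)·(5/2) + (1/4)·(23/4) + (1/4)·(23/3) = 1471/240.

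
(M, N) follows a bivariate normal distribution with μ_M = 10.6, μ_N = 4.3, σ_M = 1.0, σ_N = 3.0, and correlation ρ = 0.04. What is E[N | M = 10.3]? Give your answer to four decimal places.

4.2640

For a bivariate normal, E[N | M=x] = μ_N + ρ·(σ_N/σ_M)·(x − μ_M).
E[N | M=10.3] = 4.3 + (0.04)·(3.0/1.0)·(10.3 − (10.6)) = 4.3 + (0.12)·(-0.3) = 4.2640.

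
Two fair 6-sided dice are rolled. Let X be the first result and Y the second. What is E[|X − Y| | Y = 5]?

Outcomes with Y = 5: (1,5), (2,5), (3,5), (4,5), (5,5), (6,5), each with probability 1/36.
E[|X − Y| | Y = 5] = (4 + 3 + 2 + 1 + 0 + 1) / 6 = 11/6.

11/6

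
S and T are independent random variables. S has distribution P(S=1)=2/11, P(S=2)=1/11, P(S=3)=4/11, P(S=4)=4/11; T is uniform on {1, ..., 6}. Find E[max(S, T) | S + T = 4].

P(S + T = 4) = 7/66.
Summing max(S,T)·P(x,y) over outcomes with S + T = 4 gives 10/33.
E[max(S, T) | S + T = 4] = (10/33) / (7/66) = 20/7.

20/7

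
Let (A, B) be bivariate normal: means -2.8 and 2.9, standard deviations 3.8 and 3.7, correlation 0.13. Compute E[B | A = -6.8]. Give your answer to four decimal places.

2.3937

E[B | A=x] = μ_B + ρ(σ_B/σ_A)(x − μ_A) for jointly normal variables.
E[B | A=-6.8] = 2.9 + (0.13)·(3.7/3.8)·(-6.8 − (-2.8)) = 2.9 + (0.12658)·(-4) = 2.3937.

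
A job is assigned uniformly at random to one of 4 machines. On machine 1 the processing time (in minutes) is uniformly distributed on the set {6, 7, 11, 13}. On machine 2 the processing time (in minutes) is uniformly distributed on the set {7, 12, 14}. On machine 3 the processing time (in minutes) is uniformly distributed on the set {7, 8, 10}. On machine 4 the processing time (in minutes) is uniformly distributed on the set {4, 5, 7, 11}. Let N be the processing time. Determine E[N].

53/6

E[N | machine 1] = (6+7+11+13)/4 = 37/4.
E[N | machine 2] = (7+12+14)/3 = 11.
E[N | machine 3] = (7+8+10)/3 = 25/3.
E[N | machine 4] = (4+5+7+11)/4 = 27/4.
By the law of total expectation,
E[N] = (1/4)·(37/4) + (1/4)·(11) + (1/4)·(25/3) + (1/4)·(27/4) = 53/6.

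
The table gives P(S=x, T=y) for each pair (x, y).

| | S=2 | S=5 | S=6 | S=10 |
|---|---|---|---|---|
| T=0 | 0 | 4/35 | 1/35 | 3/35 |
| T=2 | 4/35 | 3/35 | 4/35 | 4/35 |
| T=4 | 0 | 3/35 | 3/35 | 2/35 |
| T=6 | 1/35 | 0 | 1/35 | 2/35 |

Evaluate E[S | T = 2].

P(T = 2) = 3/7.
Σ S·P over the event = 2·(4/35) + 5·(3/35) + 6·(4/35) + 10·(4/35) = 87/35.
E[S | T = 2] = (87/35) / (3/7) = 29/5.

29/5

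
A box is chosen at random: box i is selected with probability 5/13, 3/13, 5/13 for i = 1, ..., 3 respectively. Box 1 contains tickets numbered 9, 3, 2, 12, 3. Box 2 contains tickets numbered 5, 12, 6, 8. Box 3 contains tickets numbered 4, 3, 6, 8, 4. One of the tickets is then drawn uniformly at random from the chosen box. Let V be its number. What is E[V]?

E[V | box 1] = (9+3+2+12+3)/5 = 29/5.
E[V | box 2] = (5+12+6+8)/4 = 31/4.
E[V | box 3] = (4+3+6+8+4)/5 = 5.
E[V] = (5/13)·(29/5) + (3/13)·(31/4) + (5/13)·(5) = 309/52.

309/52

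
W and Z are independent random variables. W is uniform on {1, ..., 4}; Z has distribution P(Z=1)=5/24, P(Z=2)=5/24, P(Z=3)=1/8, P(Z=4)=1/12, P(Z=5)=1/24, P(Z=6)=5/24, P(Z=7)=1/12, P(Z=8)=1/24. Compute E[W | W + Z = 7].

25/11

P(W + Z = 7) = 11/96.
Summing W·P(x,y) over outcomes with W + Z = 7 gives 25/96.
E[W | W + Z = 7] = (25/96) / (11/96) = 25/11.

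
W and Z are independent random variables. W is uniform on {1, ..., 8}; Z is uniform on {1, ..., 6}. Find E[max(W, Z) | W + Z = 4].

P(W + Z = 4) = 1/16.
Summing max(W,Z)·P(x,y) over outcomes with W + Z = 4 gives 1/6.
E[max(W, Z) | W + Z = 4] = (1/6) / (1/16) = 8/3.

8/3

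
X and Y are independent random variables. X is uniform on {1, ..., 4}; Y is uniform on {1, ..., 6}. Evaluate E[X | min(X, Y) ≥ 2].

P(min(X, Y) ≥ 2) = 5/8.
Summing X·P(x,y) over outcomes with min(X, Y) ≥ 2 gives 15/8.
E[X | min(X, Y) ≥ 2] = (15/8) / (5/8) = 3.

3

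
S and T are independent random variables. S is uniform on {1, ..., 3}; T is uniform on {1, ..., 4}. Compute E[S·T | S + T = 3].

2

Outcomes with S + T = 3: (1,2), (2,1), each with probability 1/12.
E[S·T | S + T = 3] = (2 + 2) / 2 = 2.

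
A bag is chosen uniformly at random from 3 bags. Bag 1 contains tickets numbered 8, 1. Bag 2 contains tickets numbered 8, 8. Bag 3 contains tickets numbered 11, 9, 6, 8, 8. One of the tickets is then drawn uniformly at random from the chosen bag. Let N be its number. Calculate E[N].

209/30

E[N | bag 1] = (8+1)/2 = 9/2.
E[N | bag 2] = (8+8)/2 = 8.
E[N | bag 3] = (11+9+6+8+8)/5 = 42/5.
E[N] = (1/3)·(9/2) + (1/3)·(8) + (1/3)·(42/5) = 209/30.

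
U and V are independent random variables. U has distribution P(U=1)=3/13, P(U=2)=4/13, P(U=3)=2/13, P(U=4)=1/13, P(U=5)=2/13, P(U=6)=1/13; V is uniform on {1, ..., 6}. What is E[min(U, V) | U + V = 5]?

8/5

P(U + V = 5) = 5/39.
Summing min(U,V)·P(x,y) over outcomes with U + V = 5 gives 8/39.
E[min(U, V) | U + V = 5] = (8/39) / (5/39) = 8/5.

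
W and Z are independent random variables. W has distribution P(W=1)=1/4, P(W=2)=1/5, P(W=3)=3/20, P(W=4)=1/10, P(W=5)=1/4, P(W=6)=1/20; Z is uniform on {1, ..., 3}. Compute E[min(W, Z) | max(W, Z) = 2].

P(max(W, Z) = 2) = 13/60.
Summing min(W,Z)·P(x,y) over outcomes with max(W, Z) = 2 gives 17/60.
E[min(W, Z) | max(W, Z) = 2] = (17/60) / (13/60) = 17/13.

17/13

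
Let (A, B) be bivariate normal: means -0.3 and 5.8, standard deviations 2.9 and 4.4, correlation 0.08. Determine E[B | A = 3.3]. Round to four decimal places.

E[B | A=x] = μ_B + ρ(σ_B/σ_A)(x − μ_A) for jointly normal variables.
E[B | A=3.3] = 5.8 + (0.08)·(4.4/2.9)·(3.3 − (-0.3)) = 5.8 + (0.12138)·(3.6) = 6.2370.

6.2370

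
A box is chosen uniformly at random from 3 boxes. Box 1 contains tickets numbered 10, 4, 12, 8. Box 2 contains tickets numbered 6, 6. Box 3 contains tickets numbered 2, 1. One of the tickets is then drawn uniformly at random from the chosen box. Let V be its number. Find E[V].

16/3

E[V | box 1] = (10+4+12+8)/4 = 17/2.
E[V | box 2] = (6+6)/2 = 6.
E[V | box 3] = (2+1)/2 = 3/2.
By the law of total expectation,
E[V] = (1/3)·(17/2) + (1/3)·(6) + (1/3)·(3/2) = 16/3.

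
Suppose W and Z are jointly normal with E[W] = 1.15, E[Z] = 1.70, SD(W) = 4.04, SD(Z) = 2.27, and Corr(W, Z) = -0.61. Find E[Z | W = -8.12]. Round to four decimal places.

4.8773

E[Z | W=x] = μ_Z + ρ(σ_Z/σ_W)(x − μ_W) for jointly normal variables.
E[Z | W=-8.12] = 1.70 + (-0.61)·(2.27/4.04)·(-8.12 − (1.15)) = 1.70 + (-0.34275)·(-9.27) = 4.8773.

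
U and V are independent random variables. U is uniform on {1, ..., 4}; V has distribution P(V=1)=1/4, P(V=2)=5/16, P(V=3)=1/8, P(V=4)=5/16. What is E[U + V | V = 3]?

11/2

P(V = 3) = 1/8.
Summing (U+V)·P(x,y) over outcomes with V = 3 gives 11/16.
E[U + V | V = 3] = (11/16) / (1/8) = 11/2.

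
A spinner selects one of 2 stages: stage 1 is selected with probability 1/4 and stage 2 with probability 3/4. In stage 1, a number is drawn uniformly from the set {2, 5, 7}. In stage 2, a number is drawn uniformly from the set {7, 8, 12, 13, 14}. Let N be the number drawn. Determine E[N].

E[N | stage 1] = (2+5+7)/3 = 14/3.
E[N | stage 2] = (7+8+12+13+14)/5 = 54/5.
E[N] = (1/4)·(14/3) + (3/4)·(54/5) = 139/15.

139/15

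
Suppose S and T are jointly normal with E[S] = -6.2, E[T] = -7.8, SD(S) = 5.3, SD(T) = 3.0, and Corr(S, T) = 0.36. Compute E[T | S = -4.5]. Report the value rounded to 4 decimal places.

For a bivariate normal, E[T | S=x] = μ_T + ρ·(σ_T/σ_S)·(x − μ_S).
E[T | S=-4.5] = -7.8 + (0.36)·(3.0/5.3)·(-4.5 − (-6.2)) = -7.8 + (0.20377)·(1.7) = -7.4536.

-7.4536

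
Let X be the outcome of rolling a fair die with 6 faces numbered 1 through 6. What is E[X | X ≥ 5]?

Given X ≥ 5, X is equally likely to be any of {5, 6}.
E[X | X ≥ 5] = (5 + 6) / 2 = 11/2.

11/2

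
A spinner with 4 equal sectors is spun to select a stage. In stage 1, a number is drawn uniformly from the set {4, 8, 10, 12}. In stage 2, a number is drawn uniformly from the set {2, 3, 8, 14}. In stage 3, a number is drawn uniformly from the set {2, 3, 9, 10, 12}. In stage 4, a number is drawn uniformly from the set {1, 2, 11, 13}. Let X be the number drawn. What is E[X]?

73/10

E[X | stage 1] = (4+8+10+12)/4 = 17/2.
E[X | stage 2] = (2+3+8+14)/4 = 27/4.
E[X | stage 3] = (2+3+9+10+12)/5 = 36/5.
E[X | stage 4] = (1+2+11+13)/4 = 27/4.
E[X] = (1/4)·(17/2) + (1/4)·(27/4) + (1/4)·(36/5) + (1/4)·(27/4) = 73/10.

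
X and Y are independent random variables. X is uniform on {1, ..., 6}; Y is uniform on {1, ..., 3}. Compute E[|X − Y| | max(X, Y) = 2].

P(max(X, Y) = 2) = 1/6.
Summing |X−Y|·P(x,y) over outcomes with max(X, Y) = 2 gives 1/9.
E[|X − Y| | max(X, Y) = 2] = (1/9) / (1/6) = 2/3.

2/3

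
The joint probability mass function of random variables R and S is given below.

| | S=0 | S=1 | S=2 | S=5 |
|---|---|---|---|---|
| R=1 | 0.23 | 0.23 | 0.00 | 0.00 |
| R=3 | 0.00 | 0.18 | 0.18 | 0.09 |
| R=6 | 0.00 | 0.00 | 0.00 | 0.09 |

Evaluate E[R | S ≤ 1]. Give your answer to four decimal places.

P(S ≤ 1) = 0.64.
Summing R·P(R=x,S=y) over the conditioning event gives 1.00.
E[R | S ≤ 1] = (1.00) / (0.64) = 1.5625.

1.5625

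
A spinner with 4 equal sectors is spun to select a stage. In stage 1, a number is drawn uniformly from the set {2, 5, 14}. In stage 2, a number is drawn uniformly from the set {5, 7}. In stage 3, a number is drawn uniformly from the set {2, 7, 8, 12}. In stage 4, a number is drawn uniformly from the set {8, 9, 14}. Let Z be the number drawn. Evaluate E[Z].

367/48

E[Z | stage 1] = (2+5+14)/3 = 7.
E[Z | stage 2] = (5+7)/2 = 6.
E[Z | stage 3] = (2+7+8+12)/4 = 29/4.
E[Z | stage 4] = (8+9+14)/3 = 31/3.
E[Z] = (1/4)·(7) + (1/4)·(6) + (1/4)·(29/4) + (1/4)·(31/3) = 367/48.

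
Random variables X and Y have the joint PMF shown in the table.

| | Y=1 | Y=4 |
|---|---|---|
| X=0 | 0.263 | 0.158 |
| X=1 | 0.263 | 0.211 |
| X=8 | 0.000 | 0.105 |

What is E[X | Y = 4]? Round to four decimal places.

2.2173

P(Y = 4) = 0.474.
Σ X·P over the event = 0·(0.158) + 1·(0.211) + 8·(0.105) = 1.051.
E[X | Y = 4] = (1.051) / (0.474) = 2.2173.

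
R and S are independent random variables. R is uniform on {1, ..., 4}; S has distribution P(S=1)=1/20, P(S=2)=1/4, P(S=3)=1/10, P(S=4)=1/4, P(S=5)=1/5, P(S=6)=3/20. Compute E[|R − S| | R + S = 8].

P(R + S = 8) = 3/20.
Summing |R−S|·P(x,y) over outcomes with R + S = 8 gives 1/4.
E[|R − S| | R + S = 8] = (1/4) / (3/20) = 5/3.

5/3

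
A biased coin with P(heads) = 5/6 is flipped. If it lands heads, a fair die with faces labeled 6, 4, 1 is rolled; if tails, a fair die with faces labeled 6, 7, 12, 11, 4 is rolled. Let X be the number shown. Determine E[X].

79/18

E[X | heads] = (6+4+1)/3 = 11/3.
E[X | tails] = (6+7+12+11+4)/5 = 8.
E[X] = (5/6)·(11/3) + (1/6)·(8) = 79/18.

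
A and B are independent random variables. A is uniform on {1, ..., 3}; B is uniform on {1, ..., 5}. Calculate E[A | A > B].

Outcomes with A > B: (2,1), (3,1), (3,2), each with probability 1/15.
E[A | A > B] = (2 + 3 + 3) / 3 = 8/3.

8/3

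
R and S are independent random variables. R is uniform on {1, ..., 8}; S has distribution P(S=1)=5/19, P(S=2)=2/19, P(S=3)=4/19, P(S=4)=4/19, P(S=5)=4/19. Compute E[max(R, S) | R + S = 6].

81/19

P(R + S = 6) = 1/8.
Summing max(R,S)·P(x,y) over outcomes with R + S = 6 gives 81/152.
E[max(R, S) | R + S = 6] = (81/152) / (1/8) = 81/19.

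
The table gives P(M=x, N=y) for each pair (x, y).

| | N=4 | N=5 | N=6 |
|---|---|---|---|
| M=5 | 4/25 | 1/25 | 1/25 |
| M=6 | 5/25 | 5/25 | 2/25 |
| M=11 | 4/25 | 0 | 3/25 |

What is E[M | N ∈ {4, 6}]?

P(N ∈ {4, 6}) = 19/25.
Σ M·P over the event = 5·(4/25) + 5·(1/25) + 6·(5/25) + 6·(2/25) + 11·(4/25) + 11·(3/25) = 144/25.
E[M | N ∈ {4, 6}] = (144/25) / (19/25) = 144/19.

144/19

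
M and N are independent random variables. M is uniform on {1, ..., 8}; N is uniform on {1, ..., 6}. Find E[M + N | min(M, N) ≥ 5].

12

P(min(M, N) ≥ 5) = 1/6.
Summing (M+N)·P(x,y) over outcomes with min(M, N) ≥ 5 gives 2.
E[M + N | min(M, N) ≥ 5] = (2) / (1/6) = 12.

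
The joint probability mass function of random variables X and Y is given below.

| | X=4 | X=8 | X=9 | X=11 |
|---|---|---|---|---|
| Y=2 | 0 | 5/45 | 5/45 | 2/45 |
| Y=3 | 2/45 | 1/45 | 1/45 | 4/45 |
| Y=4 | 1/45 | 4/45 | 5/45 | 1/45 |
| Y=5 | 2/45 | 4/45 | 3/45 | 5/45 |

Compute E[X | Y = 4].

92/11

P(Y = 4) = 11/45.
Σ X·P over the event = 4·(1/45) + 8·(4/45) + 9·(5/45) + 11·(1/45) = 92/45.
E[X | Y = 4] = (92/45) / (11/45) = 92/11.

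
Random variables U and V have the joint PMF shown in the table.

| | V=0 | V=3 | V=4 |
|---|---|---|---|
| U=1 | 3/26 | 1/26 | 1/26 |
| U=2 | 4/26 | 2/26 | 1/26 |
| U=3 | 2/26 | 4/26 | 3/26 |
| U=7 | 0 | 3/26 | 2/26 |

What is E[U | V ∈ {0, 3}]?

P(V ∈ {0, 3}) = 19/26.
Σ U·P over the event = 1·(3/26) + 1·(1/26) + 2·(4/26) + 2·(2/26) + 3·(2/26) + 3·(4/26) + 7·(3/26) = 55/26.
E[U | V ∈ {0, 3}] = (55/26) / (19/26) = 55/19.

55/19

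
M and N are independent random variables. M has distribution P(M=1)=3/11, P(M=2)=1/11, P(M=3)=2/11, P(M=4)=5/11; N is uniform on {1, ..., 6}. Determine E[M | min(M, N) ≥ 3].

26/7

P(min(M, N) ≥ 3) = 14/33.
Summing M·P(x,y) over outcomes with min(M, N) ≥ 3 gives 52/33.
E[M | min(M, N) ≥ 3] = (52/33) / (14/33) = 26/7.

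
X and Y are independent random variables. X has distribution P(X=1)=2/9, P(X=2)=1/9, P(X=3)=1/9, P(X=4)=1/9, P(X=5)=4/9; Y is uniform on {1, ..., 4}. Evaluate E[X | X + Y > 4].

P(X + Y > 4) = 3/4.
Summing X·P(x,y) over outcomes with X + Y > 4 gives 37/12.
E[X | X + Y > 4] = (37/12) / (3/4) = 37/9.

37/9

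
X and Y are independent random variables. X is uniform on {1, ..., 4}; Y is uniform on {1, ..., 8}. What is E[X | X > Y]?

Outcomes with X > Y: (2,1), (3,1), (3,2), (4,1), (4,2), (4,3), each with probability 1/32.
E[X | X > Y] = (2 + 3 + 3 + 4 + 4 + 4) / 6 = 10/3.

10/3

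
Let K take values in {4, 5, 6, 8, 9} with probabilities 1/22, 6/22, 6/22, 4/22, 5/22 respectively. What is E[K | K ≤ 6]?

P(K ≤ 6) = 13/22.
Σ over the event: 4·1/22 + 5·3/11 + 6·3/11 = 35/11.
E[K | K ≤ 6] = (35/11) / (13/22) = 70/13.

70/13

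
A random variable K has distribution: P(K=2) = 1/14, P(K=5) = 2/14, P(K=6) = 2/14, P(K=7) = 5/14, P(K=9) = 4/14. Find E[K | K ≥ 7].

71/9

P(K ≥ 7) = 9/14.
Σ over the event: 7·5/14 + 9·2/7 = 71/14.
E[K | K ≥ 7] = (71/14) / (9/14) = 71/9.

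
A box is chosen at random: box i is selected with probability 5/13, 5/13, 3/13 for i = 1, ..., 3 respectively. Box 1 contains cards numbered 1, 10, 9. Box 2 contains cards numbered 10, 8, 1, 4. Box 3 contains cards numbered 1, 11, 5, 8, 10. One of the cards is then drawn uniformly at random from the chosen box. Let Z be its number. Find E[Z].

997/156

E[Z | box 1] = (1+10+9)/3 = 20/3.
E[Z | box 2] = (10+8+1+4)/4 = 23/4.
E[Z | box 3] = (1+11+5+8+10)/5 = 7.
By the law of total expectation,
E[Z] = (5/13)·(20/3) + (5/13)·(23/4) + (3/13)·(7) = 997/156.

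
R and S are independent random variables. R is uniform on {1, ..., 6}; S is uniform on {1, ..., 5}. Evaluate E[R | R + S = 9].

Outcomes with R + S = 9: (4,5), (5,4), (6,3), each with probability 1/30.
E[R | R + S = 9] = (4 + 5 + 6) / 3 = 5.

5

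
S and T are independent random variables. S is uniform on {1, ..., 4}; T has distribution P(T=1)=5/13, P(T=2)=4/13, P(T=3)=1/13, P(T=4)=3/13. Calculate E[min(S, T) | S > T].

17/12

P(S > T) = 6/13.
Summing min(S,T)·P(x,y) over outcomes with S > T gives 17/26.
E[min(S, T) | S > T] = (17/26) / (6/13) = 17/12.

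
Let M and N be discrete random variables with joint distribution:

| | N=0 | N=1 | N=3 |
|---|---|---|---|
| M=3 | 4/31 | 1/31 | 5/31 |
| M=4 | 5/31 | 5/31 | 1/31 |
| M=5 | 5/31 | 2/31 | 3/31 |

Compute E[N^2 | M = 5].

P(M = 5) = 10/31.
Σ N^2·P over the event = 0·(5/31) + 1·(2/31) + 9·(3/31) = 29/31.
E[N^2 | M = 5] = (29/31) / (10/31) = 29/10.

29/10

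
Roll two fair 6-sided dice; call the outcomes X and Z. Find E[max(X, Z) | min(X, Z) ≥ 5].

Outcomes with min(X, Z) ≥ 5: (5,5), (5,6), (6,5), (6,6), each with probability 1/36.
E[max(X, Z) | min(X, Z) ≥ 5] = (5 + 6 + 6 + 6) / 4 = 23/4.

23/4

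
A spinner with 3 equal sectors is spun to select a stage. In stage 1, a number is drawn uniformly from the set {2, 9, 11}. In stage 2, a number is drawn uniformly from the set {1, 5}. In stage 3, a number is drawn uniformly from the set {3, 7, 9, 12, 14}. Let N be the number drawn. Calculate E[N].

E[N | stage 1] = (2+9+11)/3 = 22/3.
E[N | stage 2] = (1+5)/2 = 3.
E[N | stage 3] = (3+7+9+12+14)/5 = 9.
E[N] = (1/3)·(22/3) + (1/3)·(3) + (1/3)·(9) = 58/9.

58/9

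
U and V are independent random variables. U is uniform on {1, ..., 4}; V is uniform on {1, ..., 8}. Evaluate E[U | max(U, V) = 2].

5/3

Outcomes with max(U, V) = 2: (1,2), (2,1), (2,2), each with probability 1/32.
E[U | max(U, V) = 2] = (1 + 2 + 2) / 3 = 5/3.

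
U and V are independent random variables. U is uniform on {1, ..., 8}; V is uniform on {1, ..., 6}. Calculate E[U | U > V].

160/27

P(U > V) = 9/16.
Summing U·P(x,y) over outcomes with U > V gives 10/3.
E[U | U > V] = (10/3) / (9/16) = 160/27.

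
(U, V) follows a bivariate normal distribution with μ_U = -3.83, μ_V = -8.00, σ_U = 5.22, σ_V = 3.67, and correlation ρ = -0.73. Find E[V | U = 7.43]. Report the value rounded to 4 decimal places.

For a bivariate normal, E[V | U=x] = μ_V + ρ·(σ_V/σ_U)·(x − μ_U).
E[V | U=7.43] = -8.00 + (-0.73)·(3.67/5.22)·(7.43 − (-3.83)) = -8.00 + (-0.51324)·(11.26) = -13.7791.

-13.7791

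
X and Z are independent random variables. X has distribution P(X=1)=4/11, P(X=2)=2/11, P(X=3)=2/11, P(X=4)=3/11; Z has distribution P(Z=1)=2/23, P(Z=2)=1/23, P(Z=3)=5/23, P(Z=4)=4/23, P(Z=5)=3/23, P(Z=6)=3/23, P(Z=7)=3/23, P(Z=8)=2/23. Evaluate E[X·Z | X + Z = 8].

73/6

P(X + Z = 8) = 36/253.
Summing XZ·P(x,y) over outcomes with X + Z = 8 gives 438/253.
E[X·Z | X + Z = 8] = (438/253) / (36/253) = 73/6.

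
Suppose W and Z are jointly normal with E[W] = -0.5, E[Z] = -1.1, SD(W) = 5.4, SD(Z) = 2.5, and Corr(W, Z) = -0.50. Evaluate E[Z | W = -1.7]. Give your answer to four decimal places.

-0.8222

E[Z | W=x] = μ_Z + ρ(σ_Z/σ_W)(x − μ_W) for jointly normal variables.
E[Z | W=-1.7] = -1.1 + (-0.50)·(2.5/5.4)·(-1.7 − (-0.5)) = -1.1 + (-0.23148)·(-1.2) = -0.8222.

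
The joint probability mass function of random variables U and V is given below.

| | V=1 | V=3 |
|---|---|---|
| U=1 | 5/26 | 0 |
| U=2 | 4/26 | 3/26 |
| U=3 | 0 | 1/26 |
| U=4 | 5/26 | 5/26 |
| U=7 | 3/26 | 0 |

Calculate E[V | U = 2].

13/7

P(U = 2) = 7/26.
Summing V·P(U=x,V=y) over the conditioning event gives 1/2.
E[V | U = 2] = (1/2) / (7/26) = 13/7.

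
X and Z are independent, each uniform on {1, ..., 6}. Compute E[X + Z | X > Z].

P(X > Z) = 5/12.
Summing (X+Z)·P(x,y) over outcomes with X > Z gives 35/12.
E[X + Z | X > Z] = (35/12) / (5/12) = 7.

7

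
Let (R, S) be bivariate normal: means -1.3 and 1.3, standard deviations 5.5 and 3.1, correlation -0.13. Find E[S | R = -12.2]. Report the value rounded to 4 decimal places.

2.0987

The regression of S on R has slope ρ·σ_S/σ_R and passes through (μ_R, μ_S).
E[S | R=-12.2] = 1.3 + (-0.13)·(3.1/5.5)·(-12.2 − (-1.3)) = 1.3 + (-0.073273)·(-10.9) = 2.0987.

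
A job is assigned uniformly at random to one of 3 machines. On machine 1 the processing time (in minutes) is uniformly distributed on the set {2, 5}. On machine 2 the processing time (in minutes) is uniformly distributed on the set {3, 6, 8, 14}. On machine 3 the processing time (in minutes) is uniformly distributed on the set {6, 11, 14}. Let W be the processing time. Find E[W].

259/36

E[W | machine 1] = (2+5)/2 = 7/2.
E[W | machine 2] = (3+6+8+14)/4 = 31/4.
E[W | machine 3] = (6+11+14)/3 = 31/3.
By the law of total expectation,
E[W] = (1/3)·(7/2) + (1/3)·(31/4) + (1/3)·(31/3) = 259/36.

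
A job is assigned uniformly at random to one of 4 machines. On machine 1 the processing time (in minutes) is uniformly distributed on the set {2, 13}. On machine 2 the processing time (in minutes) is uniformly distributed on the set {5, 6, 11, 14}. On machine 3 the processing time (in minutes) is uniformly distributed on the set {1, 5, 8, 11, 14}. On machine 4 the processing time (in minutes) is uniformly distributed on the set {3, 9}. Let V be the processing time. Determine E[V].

303/40

E[V | machine 1] = (2+13)/2 = 15/2.
E[V | machine 2] = (5+6+11+14)/4 = 9.
E[V | machine 3] = (1+5+8+11+14)/5 = 39/5.
E[V | machine 4] = (3+9)/2 = 6.
By the law of total expectation,
E[V] = (1/4)·(15/2) + (1/4)·(9) + (1/4)·(39/5) + (1/4)·(6) = 303/40.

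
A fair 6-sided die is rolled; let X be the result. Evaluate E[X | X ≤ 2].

3/2

Given X ≤ 2, X is equally likely to be any of {1, 2}.
E[X | X ≤ 2] = (1 + 2) / 2 = 3/2.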